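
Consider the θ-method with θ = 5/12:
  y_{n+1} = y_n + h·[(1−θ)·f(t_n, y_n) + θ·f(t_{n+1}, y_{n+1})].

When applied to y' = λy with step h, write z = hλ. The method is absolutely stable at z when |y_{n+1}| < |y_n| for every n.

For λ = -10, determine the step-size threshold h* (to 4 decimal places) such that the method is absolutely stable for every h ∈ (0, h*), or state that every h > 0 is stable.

On y'=λy, z=hλ:
  y_{n+1} = y_n + z·[7/12·y_n + 5/12·y_{n+1}] ⇒ (1 − 5/12z)y_{n+1} = (1 + 7/12z)y_n
  so R(z) = (1 + 7/12z)/(1 − 5/12z).

Need |R(x)|<1, x<0.
x=-0.97: |R|=0.3092
R=−1: 1+7/12x = −1+5/12x ⇒ -1/6x=2 ⇒ x=2/(-1/6)=-12.0000
Confirm numerically:
  x=-9.873: |R|=0.93068 <1
  x=-8.030: |R|=0.84775 <1
  x=-6.682: |R|=0.76578 <1
  x=-5.275: |R|=0.64951 <1
  x=-12.437: |R|=1.01178 >1
  x=-12.425: |R|=1.01147 >1
  x=-12.254: |R|=1.00693 >1
So |R|<1 on (-12.0000, 0).

(-12.0000,0); λ=-10 ⇒ h* = (12)/10 = 1.2000.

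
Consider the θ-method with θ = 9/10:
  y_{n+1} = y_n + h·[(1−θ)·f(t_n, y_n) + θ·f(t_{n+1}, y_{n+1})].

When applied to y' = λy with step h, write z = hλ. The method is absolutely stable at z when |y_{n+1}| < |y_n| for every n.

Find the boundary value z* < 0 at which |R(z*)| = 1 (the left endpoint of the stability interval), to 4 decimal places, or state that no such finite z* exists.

Test eqn y'=λy, z=hλ:
  y_{n+1} = y_n + z·[1/10·y_n + 9/10·y_{n+1}] ⇒ (1 − 9/10z)y_{n+1} = (1 + 1/10z)y_n
  Hence R(z) = (1 + 1/10z)/(1 − 9/10z).

Boundary: |R(x)|=1, x<0.
x=-1.35: |R|=0.3905
x=-2: |R|=0.2857
x=-10: |R|=0.0000
x=-100: |R|=0.0989
θ=9/10≥1/2 ⇒ |1+1/10x|<|1−9/10x| ∀x<0 ⇒ interval (−∞,0).

(−∞, 0) — no finite endpoint.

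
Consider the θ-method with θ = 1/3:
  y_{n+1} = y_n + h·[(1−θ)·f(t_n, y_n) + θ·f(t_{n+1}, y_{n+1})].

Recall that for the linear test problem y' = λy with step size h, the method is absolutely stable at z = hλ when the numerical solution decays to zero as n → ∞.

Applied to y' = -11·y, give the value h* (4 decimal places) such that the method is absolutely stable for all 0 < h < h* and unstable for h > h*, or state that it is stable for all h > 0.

With y'=λy (z=hλ):
  y_{n+1} = y_n + z·[2/3·y_n + 1/3·y_{n+1}] ⇒ (1 − 1/3z)y_{n+1} = (1 + 2/3z)y_n
  so R(z) = (1 + 2/3z)/(1 − 1/3z).

Find x<0 with |R(x)|<1.
x=-0.71: |R|=0.4259
R=−1: 1+2/3x = −1+1/3x ⇒ -1/3x=2 ⇒ x=2/(-1/3)=-6.0000
Confirm numerically:
  x=-5.426: |R|=0.93188 <1
  x=-3.777: |R|=0.67198 <1
  x=-2.936: |R|=0.48383 <1
  x=-6.551: |R|=1.05769 >1
  x=-6.222: |R|=1.02407 >1
Stable set (-6.0000, 0).

(-6.0000,0); λ=-11 ⇒ h* = (6)/11 = 0.5455.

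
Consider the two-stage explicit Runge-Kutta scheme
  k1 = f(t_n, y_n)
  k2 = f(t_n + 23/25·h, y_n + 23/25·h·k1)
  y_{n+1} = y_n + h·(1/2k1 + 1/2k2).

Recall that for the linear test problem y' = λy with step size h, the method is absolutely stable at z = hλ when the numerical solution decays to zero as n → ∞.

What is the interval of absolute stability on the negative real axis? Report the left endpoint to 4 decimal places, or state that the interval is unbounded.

Set f=λy, z=hλ:
  k1=λy_n ⇒ h·k1=z·y_n;  k2=λ(1+23/25z)y_n ⇒ h·k2=z(1+23/25z)y_n
  y_{n+1}/y_n = 1 + 1/2z + 1/2z(1+23/25z) = 1 + z + 23/50z²
  R(z) = 1 + z + 23/50z².

Boundary: |R(x)|=1, x<0.
x=-0.42: |R|=0.6611
R=1: x+23/50x²=0 ⇒ x=−50/23=-2.1739; min R=1−1/(4·23/50)=0.4565>−1
Confirm numerically:
  x=-1.648: |R|=0.60132 <1
  x=-1.199: |R|=0.46230 <1
  x=-1.034: |R|=0.45781 <1
  x=-2.534: |R|=1.41973 >1
  x=-2.318: |R|=1.15364 >1
Stable set (-2.1739, 0).

z∈(-2.1739,0).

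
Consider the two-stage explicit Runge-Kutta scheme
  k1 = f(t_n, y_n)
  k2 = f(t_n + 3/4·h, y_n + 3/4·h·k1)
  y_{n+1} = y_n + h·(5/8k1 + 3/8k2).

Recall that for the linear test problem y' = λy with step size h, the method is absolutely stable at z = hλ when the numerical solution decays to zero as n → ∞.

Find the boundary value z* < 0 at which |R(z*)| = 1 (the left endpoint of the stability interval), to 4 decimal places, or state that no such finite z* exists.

Set f=λy, z=hλ:
  k1=λy_n ⇒ h·k1=z·y_n;  k2=λ(1+3/4z)y_n ⇒ h·k2=z(1+3/4z)y_n
  y_{n+1}/y_n = 1 + 5/8z + 3/8z(1+3/4z) = 1 + z + 9/32z²
  so R(z) = 1 + z + 9/32z².

Solve |R(x)|<1 on ℝ⁻.
x=-1.33: |R|=0.1675
R=1: x+9/32x²=0 ⇒ x=−32/9=-3.5556; min R=1−1/(4·9/32)=0.1111>−1
Confirm numerically:
  x=-2.984: |R|=0.52032 <1
  x=-1.923: |R|=0.11704 <1
  x=-1.765: |R|=0.11116 <1
  x=-3.901: |R|=1.37901 >1
  x=-3.841: |R|=1.30836 >1
  x=-3.610: |R|=1.05528 >1
So |R|<1 on (-3.5556, 0).

left endpoint -3.5556.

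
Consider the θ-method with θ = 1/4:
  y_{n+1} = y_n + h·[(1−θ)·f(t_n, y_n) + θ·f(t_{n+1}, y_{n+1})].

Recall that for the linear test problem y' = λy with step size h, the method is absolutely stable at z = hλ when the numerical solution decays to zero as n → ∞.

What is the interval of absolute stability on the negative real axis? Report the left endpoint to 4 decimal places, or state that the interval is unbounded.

Set f=λy, z=hλ:
  y_{n+1} = y_n + z·[3/4·y_n + 1/4·y_{n+1}] ⇒ (1 − 1/4z)y_{n+1} = (1 + 3/4z)y_n
  so R(z) = (1 + 3/4z)/(1 − 1/4z).

Need |R(x)|<1, x<0.
x=-1.69: |R|=0.1880
R=−1: 1+3/4x = −1+1/4x ⇒ -1/2x=2 ⇒ x=2/(-1/2)=-4.0000
Confirm numerically:
  x=-3.693: |R|=0.92019 <1
  x=-3.321: |R|=0.81451 <1
  x=-3.179: |R|=0.77128 <1
  x=-4.556: |R|=1.12997 >1
  x=-4.194: |R|=1.04735 >1
  x=-4.142: |R|=1.03488 >1
Stable set (-4.0000, 0).

(-4.0000, 0).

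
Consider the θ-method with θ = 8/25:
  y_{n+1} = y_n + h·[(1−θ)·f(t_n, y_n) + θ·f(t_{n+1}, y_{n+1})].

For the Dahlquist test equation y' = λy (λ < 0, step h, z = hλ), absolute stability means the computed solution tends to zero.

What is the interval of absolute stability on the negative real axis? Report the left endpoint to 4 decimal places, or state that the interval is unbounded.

z∈(-5.5556,0).

Test eqn y'=λy, z=hλ:
  y_{n+1} = y_n + z·[17/25·y_n + 8/25·y_{n+1}] ⇒ (1 − 8/25z)y_{n+1} = (1 + 17/25z)y_n
  ⇒ R(z) = (1 + 17/25z)/(1 − 8/25z).

Need |R(x)|<1, x<0.
x=-0.97: |R|=0.2598
R=−1: 1+17/25x = −1+8/25x ⇒ -9/25x=2 ⇒ x=2/(-9/25)=-5.5556
Confirm numerically:
  x=-4.380: |R|=0.82378 <1
  x=-3.264: |R|=0.59649 <1
  x=-3.143: |R|=0.56699 <1
  x=-5.942: |R|=1.04795 >1
  x=-5.830: |R|=1.03448 >1
  x=-5.762: |R|=1.02613 >1
So |R|<1 on (-5.5556, 0).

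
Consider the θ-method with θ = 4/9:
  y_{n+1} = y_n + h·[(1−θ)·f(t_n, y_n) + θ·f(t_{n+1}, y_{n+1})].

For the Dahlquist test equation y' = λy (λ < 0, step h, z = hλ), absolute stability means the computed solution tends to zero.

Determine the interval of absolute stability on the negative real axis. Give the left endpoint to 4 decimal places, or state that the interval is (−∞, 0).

Test eqn y'=λy, z=hλ:
  y_{n+1} = y_n + z·[5/9·y_n + 4/9·y_{n+1}] ⇒ (1 − 4/9z)y_{n+1} = (1 + 5/9z)y_n
  so R(z) = (1 + 5/9z)/(1 − 4/9z).

Need |R(x)|<1, x<0.
x=-0.87: |R|=0.3726
R=−1: 1+5/9x = −1+4/9x ⇒ -1/9x=2 ⇒ x=2/(-1/9)=-18.0000
Confirm numerically:
  x=-14.949: |R|=0.95565 <1
  x=-14.204: |R|=0.94232 <1
  x=-8.207: |R|=0.76587 <1
  x=-18.529: |R|=1.00636 >1
  x=-18.309: |R|=1.00376 >1
Stable set (-18.0000, 0).

z∈(-18.0000,0).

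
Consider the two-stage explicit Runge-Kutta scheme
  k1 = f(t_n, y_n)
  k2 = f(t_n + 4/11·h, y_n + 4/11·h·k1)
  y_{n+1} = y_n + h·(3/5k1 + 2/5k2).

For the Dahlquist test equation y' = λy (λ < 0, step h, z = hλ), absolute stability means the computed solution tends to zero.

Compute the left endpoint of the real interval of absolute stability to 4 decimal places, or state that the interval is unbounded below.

left endpoint -6.8750.

With y'=λy (z=hλ):
  k1=λy_n ⇒ h·k1=z·y_n;  k2=λ(1+4/11z)y_n ⇒ h·k2=z(1+4/11z)y_n
  y_{n+1}/y_n = 1 + 3/5z + 2/5z(1+4/11z) = 1 + z + 8/55z²
  ⇒ R(z) = 1 + z + 8/55z².

Solve |R(x)|<1 on ℝ⁻.
x=-1.57: |R|=0.2115
R=1: x+8/55x²=0 ⇒ x=−55/8=-6.8750; min R=1−1/(4·8/55)=-0.7188>−1
Confirm numerically:
  x=-6.145: |R|=0.34751 <1
  x=-6.039: |R|=0.26566 <1
  x=-5.543: |R|=0.07393 <1
  x=-4.632: |R|=0.51121 <1
  x=-7.327: |R|=1.48172 >1
  x=-7.273: |R|=1.42104 >1
So |R|<1 on (-6.8750, 0).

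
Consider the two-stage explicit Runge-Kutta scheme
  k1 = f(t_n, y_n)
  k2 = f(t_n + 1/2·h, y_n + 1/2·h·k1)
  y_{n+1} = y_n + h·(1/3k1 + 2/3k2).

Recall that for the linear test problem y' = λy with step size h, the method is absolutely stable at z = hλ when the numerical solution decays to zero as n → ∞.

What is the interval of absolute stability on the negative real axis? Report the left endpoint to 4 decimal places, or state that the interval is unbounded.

z∈(-3.0000,0).

Test eqn y'=λy, z=hλ:
  k1=λy_n ⇒ h·k1=z·y_n;  k2=λ(1+1/2z)y_n ⇒ h·k2=z(1+1/2z)y_n
  y_{n+1}/y_n = 1 + 1/3z + 2/3z(1+1/2z) = 1 + z + 1/3z²
  Hence R(z) = 1 + z + 1/3z².

Need |R(x)|<1, x<0.
x=-0.84: |R|=0.3952
R=1: x+1/3x²=0 ⇒ x=−3=-3.0000; min R=1−1/(4·1/3)=0.2500>−1
Confirm numerically:
  x=-1.846: |R|=0.28991 <1
  x=-1.645: |R|=0.25701 <1
  x=-1.401: |R|=0.25327 <1
  x=-3.569: |R|=1.67692 >1
  x=-3.368: |R|=1.41314 >1
So |R|<1 on (-3.0000, 0).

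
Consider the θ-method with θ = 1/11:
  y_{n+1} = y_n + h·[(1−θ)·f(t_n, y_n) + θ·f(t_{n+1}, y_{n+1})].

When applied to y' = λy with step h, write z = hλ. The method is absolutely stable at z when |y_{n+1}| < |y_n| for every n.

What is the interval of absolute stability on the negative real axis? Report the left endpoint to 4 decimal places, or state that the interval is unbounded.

With y'=λy (z=hλ):
  y_{n+1} = y_n + z·[10/11·y_n + 1/11·y_{n+1}] ⇒ (1 − 1/11z)y_{n+1} = (1 + 10/11z)y_n
  Hence R(z) = (1 + 10/11z)/(1 − 1/11z).

Boundary: |R(x)|=1, x<0.
x=-1.06: |R|=0.0332
R=−1: 1+10/11x = −1+1/11x ⇒ -9/11x=2 ⇒ x=2/(-9/11)=-2.4444
Confirm numerically:
  x=-2.064: |R|=0.73791 <1
  x=-1.694: |R|=0.46794 <1
  x=-1.450: |R|=0.28112 <1
  x=-1.439: |R|=0.27253 <1
  x=-2.828: |R|=1.24964 >1
  x=-2.758: |R|=1.20512 >1
Stable set (-2.4444, 0).

z∈(-2.4444,0).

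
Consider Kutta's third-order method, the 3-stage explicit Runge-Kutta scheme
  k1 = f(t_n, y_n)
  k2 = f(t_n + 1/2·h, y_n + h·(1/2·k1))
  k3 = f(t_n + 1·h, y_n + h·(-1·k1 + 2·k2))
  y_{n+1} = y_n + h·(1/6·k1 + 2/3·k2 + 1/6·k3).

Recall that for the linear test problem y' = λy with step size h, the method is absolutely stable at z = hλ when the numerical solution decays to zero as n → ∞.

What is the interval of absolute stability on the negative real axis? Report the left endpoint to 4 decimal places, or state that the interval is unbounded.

On y'=λy, z=hλ:
  order 3, 3-stage ⇒ R(z)=1+z+z^2/2+z^3/6
  (e.g. R(-0.9)=0.38350, |R|=0.38350)

Solve |R(x)|<1 on ℝ⁻.
x=-0.9: |R|=0.3835
|R(-2.87)|=1.6915 |R(-2.46)|=0.9154 |R(-1.9)|=0.2382
Bisect:
  x_lo=-3.3621 |R|=3.0444  x_hi=-0.3419 |R|=0.7099
  mid=-1.85200 |R|=0.19575 →hi
  mid=-2.60707 |R|=1.16196 →lo
  mid=-2.22954 |R|=0.59123 →hi
  mid=-2.41831 |R|=0.85133 →hi
  mid=-2.51269 |R|=0.99991 →hi
  mid=-2.55988 |R|=1.07920 →lo
  mid=-2.53629 |R|=1.03913 →lo
  mid=-2.52449 |R|=1.01941 →lo
  mid=-2.51859 |R|=1.00963 →lo
  ...
  [-2.51287,-2.51269] ⇒ x*=-2.5127
Interval (-2.5127, 0).

z∈(-2.5127,0).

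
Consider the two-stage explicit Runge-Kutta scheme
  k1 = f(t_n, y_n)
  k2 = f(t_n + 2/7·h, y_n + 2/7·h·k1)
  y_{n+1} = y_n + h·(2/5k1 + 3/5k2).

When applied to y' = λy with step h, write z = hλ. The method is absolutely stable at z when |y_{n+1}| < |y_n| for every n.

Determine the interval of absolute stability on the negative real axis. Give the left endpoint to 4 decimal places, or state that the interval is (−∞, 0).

On y'=λy, z=hλ:
  k1=λy_n ⇒ h·k1=z·y_n;  k2=λ(1+2/7z)y_n ⇒ h·k2=z(1+2/7z)y_n
  y_{n+1}/y_n = 1 + 2/5z + 3/5z(1+2/7z) = 1 + z + 6/35z²
  Hence R(z) = 1 + z + 6/35z².

Find x<0 with |R(x)|<1.
x=-1.38: |R|=0.0535
R=1: x+6/35x²=0 ⇒ x=−35/6=-5.8333; min R=1−1/(4·6/35)=-0.4583>−1
Confirm numerically:
  x=-4.395: |R|=0.08368 <1
  x=-3.574: |R|=0.38426 <1
  x=-3.286: |R|=0.43495 <1
  x=-6.082: |R|=1.25927 >1
  x=-5.986: |R|=1.15666 >1
Interval (-5.8333, 0).

(-5.8333, 0).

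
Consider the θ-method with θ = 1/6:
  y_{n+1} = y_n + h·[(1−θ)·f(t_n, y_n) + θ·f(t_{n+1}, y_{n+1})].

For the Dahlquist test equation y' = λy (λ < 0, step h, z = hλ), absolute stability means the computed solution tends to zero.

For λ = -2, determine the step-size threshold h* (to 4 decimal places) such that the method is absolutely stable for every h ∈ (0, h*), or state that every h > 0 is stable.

Test eqn y'=λy, z=hλ:
  y_{n+1} = y_n + z·[5/6·y_n + 1/6·y_{n+1}] ⇒ (1 − 1/6z)y_{n+1} = (1 + 5/6z)y_n
  ⇒ R(z) = (1 + 5/6z)/(1 − 1/6z).

Find x<0 with |R(x)|<1.
x=-0.31: |R|=0.7052
R=−1: 1+5/6x = −1+1/6x ⇒ -2/3x=2 ⇒ x=2/(-2/3)=-3.0000
Confirm numerically:
  x=-2.480: |R|=0.75472 <1
  x=-2.172: |R|=0.59471 <1
  x=-1.631: |R|=0.28240 <1
  x=-1.351: |R|=0.10271 <1
  x=-3.334: |R|=1.14313 >1
  x=-3.327: |R|=1.14024 >1
  x=-3.270: |R|=1.11650 >1
Interval (-3.0000, 0).

(-3.0000,0); λ=-2 ⇒ h* = (3)/2 = 1.5000.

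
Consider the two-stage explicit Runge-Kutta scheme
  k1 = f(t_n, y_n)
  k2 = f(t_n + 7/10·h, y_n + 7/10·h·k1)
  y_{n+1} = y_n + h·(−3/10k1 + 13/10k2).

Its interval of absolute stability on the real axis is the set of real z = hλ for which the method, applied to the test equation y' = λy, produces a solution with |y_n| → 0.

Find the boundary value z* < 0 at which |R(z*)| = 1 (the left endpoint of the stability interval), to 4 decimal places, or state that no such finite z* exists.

z* = -1.0989.

On y'=λy, z=hλ:
  k1=λy_n ⇒ h·k1=z·y_n;  k2=λ(1+7/10z)y_n ⇒ h·k2=z(1+7/10z)y_n
  y_{n+1}/y_n = 1 − 3/10z + 13/10z(1+7/10z) = 1 + z + 91/100z²
  Hence R(z) = 1 + z + 91/100z².

Solve |R(x)|<1 on ℝ⁻.
x=-1.52: |R|=1.5825
R=1: x+91/100x²=0 ⇒ x=−100/91=-1.0989; min R=1−1/(4·91/100)=0.7253>−1
Confirm numerically:
  x=-1.053: |R|=0.95602 <1
  x=-1.034: |R|=0.93893 <1
  x=-0.655: |R|=0.73541 <1
  x=-1.697: |R|=1.92363 >1
  x=-1.222: |R|=1.13689 >1
Stable set (-1.0989, 0).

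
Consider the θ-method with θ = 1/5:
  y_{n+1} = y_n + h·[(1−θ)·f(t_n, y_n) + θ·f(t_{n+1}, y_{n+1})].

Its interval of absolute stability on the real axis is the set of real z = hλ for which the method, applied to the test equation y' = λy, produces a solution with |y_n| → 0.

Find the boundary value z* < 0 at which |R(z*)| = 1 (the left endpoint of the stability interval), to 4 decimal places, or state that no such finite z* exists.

left endpoint -3.3333.

Test eqn y'=λy, z=hλ:
  y_{n+1} = y_n + z·[4/5·y_n + 1/5·y_{n+1}] ⇒ (1 − 1/5z)y_{n+1} = (1 + 4/5z)y_n
  so R(z) = (1 + 4/5z)/(1 − 1/5z).

Solve |R(x)|<1 on ℝ⁻.
x=-1.2: |R|=0.0323
R=−1: 1+4/5x = −1+1/5x ⇒ -3/5x=2 ⇒ x=2/(-3/5)=-3.3333
Confirm numerically:
  x=-2.971: |R|=0.86363 <1
  x=-1.842: |R|=0.34610 <1
  x=-1.827: |R|=0.33807 <1
  x=-1.536: |R|=0.17503 <1
  x=-3.825: |R|=1.16714 >1
  x=-3.767: |R|=1.14840 >1
  x=-3.494: |R|=1.05675 >1
So |R|<1 on (-3.3333, 0).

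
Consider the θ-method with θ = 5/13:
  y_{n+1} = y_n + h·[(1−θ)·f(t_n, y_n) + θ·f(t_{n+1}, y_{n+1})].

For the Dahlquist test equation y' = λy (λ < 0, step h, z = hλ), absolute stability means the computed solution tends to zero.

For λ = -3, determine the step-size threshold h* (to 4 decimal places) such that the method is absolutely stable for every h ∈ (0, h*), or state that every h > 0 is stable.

(-8.6667,0); λ=-3 ⇒ h* = (26/3)/3 = 2.8889.

Set f=λy, z=hλ:
  y_{n+1} = y_n + z·[8/13·y_n + 5/13·y_{n+1}] ⇒ (1 − 5/13z)y_{n+1} = (1 + 8/13z)y_n
  ⇒ R(z) = (1 + 8/13z)/(1 − 5/13z).

Need |R(x)|<1, x<0.
x=-1.25: |R|=0.1558
R=−1: 1+8/13x = −1+5/13x ⇒ -3/13x=2 ⇒ x=2/(-3/13)=-8.6667
Confirm numerically:
  x=-6.524: |R|=0.85910 <1
  x=-6.246: |R|=0.83581 <1
  x=-4.771: |R|=0.68289 <1
  x=-9.240: |R|=1.02905 >1
  x=-9.232: |R|=1.02867 >1
  x=-8.754: |R|=1.00462 >1
Interval (-8.6667, 0).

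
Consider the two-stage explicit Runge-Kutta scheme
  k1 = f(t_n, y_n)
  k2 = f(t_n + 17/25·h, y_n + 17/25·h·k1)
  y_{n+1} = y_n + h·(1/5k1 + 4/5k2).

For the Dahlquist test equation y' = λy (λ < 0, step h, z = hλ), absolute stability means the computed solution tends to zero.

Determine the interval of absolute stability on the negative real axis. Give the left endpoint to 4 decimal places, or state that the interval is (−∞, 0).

Test eqn y'=λy, z=hλ:
  k1=λy_n ⇒ h·k1=z·y_n;  k2=λ(1+17/25z)y_n ⇒ h·k2=z(1+17/25z)y_n
  y_{n+1}/y_n = 1 + 1/5z + 4/5z(1+17/25z) = 1 + z + 68/125z²
  ⇒ R(z) = 1 + z + 68/125z².

Find x<0 with |R(x)|<1.
x=-0.93: |R|=0.5405
R=1: x+68/125x²=0 ⇒ x=−125/68=-1.8382; min R=1−1/(4·68/125)=0.5404>−1
Confirm numerically:
  x=-1.817: |R|=0.97901 <1
  x=-1.684: |R|=0.85871 <1
  x=-1.663: |R|=0.84147 <1
  x=-1.309: |R|=0.62313 <1
  x=-2.140: |R|=1.35130 >1
  x=-2.046: |R|=1.23125 >1
Interval (-1.8382, 0).

(-1.8382, 0).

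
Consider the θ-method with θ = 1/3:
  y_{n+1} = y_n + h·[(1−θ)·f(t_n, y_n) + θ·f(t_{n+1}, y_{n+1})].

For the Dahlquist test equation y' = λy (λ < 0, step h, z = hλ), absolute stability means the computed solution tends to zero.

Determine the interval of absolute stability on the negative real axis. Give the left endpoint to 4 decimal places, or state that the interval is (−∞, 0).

Test eqn y'=λy, z=hλ:
  y_{n+1} = y_n + z·[2/3·y_n + 1/3·y_{n+1}] ⇒ (1 − 1/3z)y_{n+1} = (1 + 2/3z)y_n
  ⇒ R(z) = (1 + 2/3z)/(1 − 1/3z).

Find x<0 with |R(x)|<1.
x=-1.13: |R|=0.1792
R=−1: 1+2/3x = −1+1/3x ⇒ -1/3x=2 ⇒ x=2/(-1/3)=-6.0000
Confirm numerically:
  x=-4.149: |R|=0.74108 <1
  x=-3.721: |R|=0.66091 <1
  x=-3.701: |R|=0.65692 <1
  x=-6.570: |R|=1.05956 >1
  x=-6.541: |R|=1.05670 >1
  x=-6.442: |R|=1.04681 >1
Stable set (-6.0000, 0).

(-6.0000, 0).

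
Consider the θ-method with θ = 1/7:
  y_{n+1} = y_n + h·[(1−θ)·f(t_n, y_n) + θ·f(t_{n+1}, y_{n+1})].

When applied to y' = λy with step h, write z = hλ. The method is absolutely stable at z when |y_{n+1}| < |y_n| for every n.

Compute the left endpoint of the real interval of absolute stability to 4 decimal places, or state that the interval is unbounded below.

Set f=λy, z=hλ:
  y_{n+1} = y_n + z·[6/7·y_n + 1/7·y_{n+1}] ⇒ (1 − 1/7z)y_{n+1} = (1 + 6/7z)y_n
  Hence R(z) = (1 + 6/7z)/(1 − 1/7z).

Find x<0 with |R(x)|<1.
x=-1.78: |R|=0.4191
R=−1: 1+6/7x = −1+1/7x ⇒ -5/7x=2 ⇒ x=2/(-5/7)=-2.8000
Confirm numerically:
  x=-1.794: |R|=0.42802 <1
  x=-1.524: |R|=0.25153 <1
  x=-1.291: |R|=0.08998 <1
  x=-3.350: |R|=1.26570 >1
  x=-3.248: |R|=1.21858 >1
  x=-3.133: |R|=1.16431 >1
Interval (-2.8000, 0).

z* = -2.8000.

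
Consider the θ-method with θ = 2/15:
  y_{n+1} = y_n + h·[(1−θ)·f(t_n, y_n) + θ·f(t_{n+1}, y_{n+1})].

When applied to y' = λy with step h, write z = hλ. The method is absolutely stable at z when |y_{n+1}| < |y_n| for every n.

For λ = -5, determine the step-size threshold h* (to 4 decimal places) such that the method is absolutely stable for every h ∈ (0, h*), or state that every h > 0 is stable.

Set f=λy, z=hλ:
  y_{n+1} = y_n + z·[13/15·y_n + 2/15·y_{n+1}] ⇒ (1 − 2/15z)y_{n+1} = (1 + 13/15z)y_n
  R(z) = (1 + 13/15z)/(1 − 2/15z).

Need |R(x)|<1, x<0.
x=-0.49: |R|=0.5401
R=−1: 1+13/15x = −1+2/15x ⇒ -11/15x=2 ⇒ x=2/(-11/15)=-2.7273
Confirm numerically:
  x=-2.204: |R|=0.70342 <1
  x=-1.891: |R|=0.51022 <1
  x=-1.630: |R|=0.33899 <1
  x=-1.535: |R|=0.27421 <1
  x=-3.080: |R|=1.18336 >1
  x=-2.898: |R|=1.09031 >1
  x=-2.889: |R|=1.08562 >1
Interval (-2.7273, 0).

(-2.7273,0); λ=-5 ⇒ h* = (30/11)/5 = 0.5455.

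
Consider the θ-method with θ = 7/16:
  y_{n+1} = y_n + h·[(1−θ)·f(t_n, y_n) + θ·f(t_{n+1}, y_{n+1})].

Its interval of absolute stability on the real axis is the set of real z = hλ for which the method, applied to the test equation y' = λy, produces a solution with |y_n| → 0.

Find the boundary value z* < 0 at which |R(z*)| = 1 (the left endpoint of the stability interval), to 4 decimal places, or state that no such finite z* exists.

z* = -16.0000.

With y'=λy (z=hλ):
  y_{n+1} = y_n + z·[9/16·y_n + 7/16·y_{n+1}] ⇒ (1 − 7/16z)y_{n+1} = (1 + 9/16z)y_n
  ⇒ R(z) = (1 + 9/16z)/(1 − 7/16z).

Solve |R(x)|<1 on ℝ⁻.
x=-1.58: |R|=0.0658
R=−1: 1+9/16x = −1+7/16x ⇒ -1/8x=2 ⇒ x=2/(-1/8)=-16.0000
Confirm numerically:
  x=-13.631: |R|=0.95748 <1
  x=-11.127: |R|=0.89620 <1
  x=-9.628: |R|=0.84719 <1
  x=-8.292: |R|=0.79180 <1
  x=-16.581: |R|=1.00880 >1
  x=-16.367: |R|=1.00562 >1
  x=-16.203: |R|=1.00314 >1
Interval (-16.0000, 0).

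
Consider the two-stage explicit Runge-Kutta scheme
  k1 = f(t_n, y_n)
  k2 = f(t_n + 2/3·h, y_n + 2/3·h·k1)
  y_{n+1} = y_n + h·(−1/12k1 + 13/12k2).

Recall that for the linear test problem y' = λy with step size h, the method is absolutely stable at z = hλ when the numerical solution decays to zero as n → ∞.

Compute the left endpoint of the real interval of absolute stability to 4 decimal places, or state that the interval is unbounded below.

left endpoint -1.3846.

Test eqn y'=λy, z=hλ:
  k1=λy_n ⇒ h·k1=z·y_n;  k2=λ(1+2/3z)y_n ⇒ h·k2=z(1+2/3z)y_n
  y_{n+1}/y_n = 1 − 1/12z + 13/12z(1+2/3z) = 1 + z + 13/18z²
  ⇒ R(z) = 1 + z + 13/18z².

Solve |R(x)|<1 on ℝ⁻.
x=-1.11: |R|=0.7799
R=1: x+13/18x²=0 ⇒ x=−18/13=-1.3846; min R=1−1/(4·13/18)=0.6538>−1
Confirm numerically:
  x=-1.120: |R|=0.78596 <1
  x=-0.913: |R|=0.68902 <1
  x=-0.806: |R|=0.66318 <1
  x=-0.715: |R|=0.65422 <1
  x=-1.694: |R|=1.37851 >1
  x=-1.621: |R|=1.27674 >1
So |R|<1 on (-1.3846, 0).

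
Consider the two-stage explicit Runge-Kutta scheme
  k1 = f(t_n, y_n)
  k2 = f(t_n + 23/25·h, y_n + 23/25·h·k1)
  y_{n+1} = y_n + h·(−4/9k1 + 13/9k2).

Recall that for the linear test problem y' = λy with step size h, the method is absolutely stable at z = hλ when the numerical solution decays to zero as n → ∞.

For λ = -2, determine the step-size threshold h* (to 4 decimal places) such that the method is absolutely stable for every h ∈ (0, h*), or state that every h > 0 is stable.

(-0.7525,0); λ=-2 ⇒ h* = (225/299)/2 = 0.3763.

With y'=λy (z=hλ):
  k1=λy_n ⇒ h·k1=z·y_n;  k2=λ(1+23/25z)y_n ⇒ h·k2=z(1+23/25z)y_n
  y_{n+1}/y_n = 1 − 4/9z + 13/9z(1+23/25z) = 1 + z + 299/225z²
  so R(z) = 1 + z + 299/225z².

Boundary: |R(x)|=1, x<0.
x=-0.45: |R|=0.8191
R=1: x+299/225x²=0 ⇒ x=−225/299=-0.7525; min R=1−1/(4·299/225)=0.8119>−1
Confirm numerically:
  x=-0.618: |R|=0.88953 <1
  x=-0.537: |R|=0.84621 <1
  x=-0.439: |R|=0.81710 <1
  x=-1.129: |R|=1.56486 >1
  x=-1.062: |R|=1.43678 >1
  x=-0.934: |R|=1.22526 >1
Interval (-0.7525, 0).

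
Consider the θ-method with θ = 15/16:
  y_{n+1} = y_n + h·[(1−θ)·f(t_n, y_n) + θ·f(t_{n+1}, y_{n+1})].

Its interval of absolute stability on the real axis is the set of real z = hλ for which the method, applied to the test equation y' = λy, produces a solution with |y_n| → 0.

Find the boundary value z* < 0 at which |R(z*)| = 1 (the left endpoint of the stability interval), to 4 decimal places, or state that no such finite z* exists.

With y'=λy (z=hλ):
  y_{n+1} = y_n + z·[1/16·y_n + 15/16·y_{n+1}] ⇒ (1 − 15/16z)y_{n+1} = (1 + 1/16z)y_n
  so R(z) = (1 + 1/16z)/(1 − 15/16z).

Boundary: |R(x)|=1, x<0.
x=-0.61: |R|=0.6119
x=-2: |R|=0.3043
x=-10: |R|=0.0361
x=-100: |R|=0.0554
θ=15/16≥1/2 ⇒ |1+1/16x|<|1−15/16x| ∀x<0 ⇒ stable on all of ℝ⁻.

unbounded; (−∞, 0).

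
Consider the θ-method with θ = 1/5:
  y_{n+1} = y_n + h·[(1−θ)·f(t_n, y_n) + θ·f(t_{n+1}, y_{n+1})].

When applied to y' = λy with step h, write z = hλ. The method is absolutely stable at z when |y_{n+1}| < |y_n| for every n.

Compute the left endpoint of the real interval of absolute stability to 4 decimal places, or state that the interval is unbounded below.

Set f=λy, z=hλ:
  y_{n+1} = y_n + z·[4/5·y_n + 1/5·y_{n+1}] ⇒ (1 − 1/5z)y_{n+1} = (1 + 4/5z)y_n
  R(z) = (1 + 4/5z)/(1 − 1/5z).

Solve |R(x)|<1 on ℝ⁻.
x=-1.64: |R|=0.2349
R=−1: 1+4/5x = −1+1/5x ⇒ -3/5x=2 ⇒ x=2/(-3/5)=-3.3333
Confirm numerically:
  x=-3.077: |R|=0.90479 <1
  x=-3.009: |R|=0.87851 <1
  x=-2.918: |R|=0.84264 <1
  x=-2.583: |R|=0.70315 <1
  x=-3.671: |R|=1.11683 >1
  x=-3.397: |R|=1.02275 >1
So |R|<1 on (-3.3333, 0).

z* = -3.3333.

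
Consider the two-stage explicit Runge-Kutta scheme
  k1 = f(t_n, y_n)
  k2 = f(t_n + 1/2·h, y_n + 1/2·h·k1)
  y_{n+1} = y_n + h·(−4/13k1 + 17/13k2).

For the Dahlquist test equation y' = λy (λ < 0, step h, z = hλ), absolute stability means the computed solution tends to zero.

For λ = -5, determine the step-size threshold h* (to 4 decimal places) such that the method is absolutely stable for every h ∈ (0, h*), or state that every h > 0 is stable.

With y'=λy (z=hλ):
  k1=λy_n ⇒ h·k1=z·y_n;  k2=λ(1+1/2z)y_n ⇒ h·k2=z(1+1/2z)y_n
  y_{n+1}/y_n = 1 − 4/13z + 17/13z(1+1/2z) = 1 + z + 17/26z²
  ⇒ R(z) = 1 + z + 17/26z².

Need |R(x)|<1, x<0.
x=-1.14: |R|=0.7097
R=1: x+17/26x²=0 ⇒ x=−26/17=-1.5294; min R=1−1/(4·17/26)=0.6176>−1
Confirm numerically:
  x=-1.175: |R|=0.72772 <1
  x=-0.863: |R|=0.62396 <1
  x=-0.673: |R|=0.62315 <1
  x=-0.651: |R|=0.62610 <1
  x=-1.914: |R|=1.48130 >1
  x=-1.643: |R|=1.12202 >1
Stable set (-1.5294, 0).

(-1.5294,0); λ=-5 ⇒ h* = (26/17)/5 = 0.3059.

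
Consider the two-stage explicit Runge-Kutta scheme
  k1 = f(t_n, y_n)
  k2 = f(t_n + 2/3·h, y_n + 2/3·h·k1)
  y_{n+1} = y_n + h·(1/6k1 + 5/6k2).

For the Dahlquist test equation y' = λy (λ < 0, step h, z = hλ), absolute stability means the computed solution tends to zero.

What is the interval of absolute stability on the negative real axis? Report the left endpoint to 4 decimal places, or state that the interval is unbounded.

z∈(-1.8000,0).

With y'=λy (z=hλ):
  k1=λy_n ⇒ h·k1=z·y_n;  k2=λ(1+2/3z)y_n ⇒ h·k2=z(1+2/3z)y_n
  y_{n+1}/y_n = 1 + 1/6z + 5/6z(1+2/3z) = 1 + z + 5/9z²
  ⇒ R(z) = 1 + z + 5/9z².

Boundary: |R(x)|=1, x<0.
x=-0.82: |R|=0.5536
R=1: x+5/9x²=0 ⇒ x=−9/5=-1.8000; min R=1−1/(4·5/9)=0.5500>−1
Confirm numerically:
  x=-1.662: |R|=0.87258 <1
  x=-1.293: |R|=0.63581 <1
  x=-1.018: |R|=0.55774 <1
  x=-2.315: |R|=1.66235 >1
  x=-1.917: |R|=1.12461 >1
Interval (-1.8000, 0).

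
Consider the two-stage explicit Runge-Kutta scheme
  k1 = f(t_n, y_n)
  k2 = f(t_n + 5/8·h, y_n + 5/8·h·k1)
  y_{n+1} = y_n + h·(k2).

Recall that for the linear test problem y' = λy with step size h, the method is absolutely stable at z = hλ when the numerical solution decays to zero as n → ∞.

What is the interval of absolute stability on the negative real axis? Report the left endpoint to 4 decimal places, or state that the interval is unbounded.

On y'=λy, z=hλ:
  k1=λy_n ⇒ h·k1=z·y_n;  k2=λ(1+5/8z)y_n ⇒ h·k2=z(1+5/8z)y_n
  y_{n+1}/y_n = 1 + z(1+5/8z) = 1 + z + 5/8z²
  ⇒ R(z) = 1 + z + 5/8z².

Solve |R(x)|<1 on ℝ⁻.
x=-1.53: |R|=0.9331
R=1: x+5/8x²=0 ⇒ x=−8/5=-1.6000; min R=1−1/(4·5/8)=0.6000>−1
Confirm numerically:
  x=-1.333: |R|=0.77756 <1
  x=-1.278: |R|=0.74280 <1
  x=-1.160: |R|=0.68100 <1
  x=-2.045: |R|=1.56877 >1
  x=-1.878: |R|=1.32630 >1
Interval (-1.6000, 0).

(-1.6000, 0).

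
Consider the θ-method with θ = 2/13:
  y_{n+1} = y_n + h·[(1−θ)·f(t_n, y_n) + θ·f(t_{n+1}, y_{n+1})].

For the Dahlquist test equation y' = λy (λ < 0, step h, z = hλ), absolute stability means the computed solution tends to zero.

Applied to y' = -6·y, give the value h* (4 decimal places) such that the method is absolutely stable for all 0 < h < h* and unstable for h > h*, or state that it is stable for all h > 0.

(-2.8889,0); λ=-6 ⇒ h* = (26/9)/6 = 0.4815.

Set f=λy, z=hλ:
  y_{n+1} = y_n + z·[11/13·y_n + 2/13·y_{n+1}] ⇒ (1 − 2/13z)y_{n+1} = (1 + 11/13z)y_n
  so R(z) = (1 + 11/13z)/(1 − 2/13z).

Boundary: |R(x)|=1, x<0.
x=-1.2: |R|=0.0130
R=−1: 1+11/13x = −1+2/13x ⇒ -9/13x=2 ⇒ x=2/(-9/13)=-2.8889
Confirm numerically:
  x=-1.983: |R|=0.51945 <1
  x=-1.730: |R|=0.36634 <1
  x=-1.270: |R|=0.06242 <1
  x=-3.350: |R|=1.21066 >1
  x=-3.213: |R|=1.15016 >1
So |R|<1 on (-2.8889, 0).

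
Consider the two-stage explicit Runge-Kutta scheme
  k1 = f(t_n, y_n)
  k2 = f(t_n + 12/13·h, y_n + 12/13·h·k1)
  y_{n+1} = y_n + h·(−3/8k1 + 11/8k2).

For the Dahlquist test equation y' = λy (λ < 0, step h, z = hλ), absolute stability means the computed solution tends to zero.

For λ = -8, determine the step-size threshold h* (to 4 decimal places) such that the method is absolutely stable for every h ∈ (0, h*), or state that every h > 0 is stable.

Test eqn y'=λy, z=hλ:
  k1=λy_n ⇒ h·k1=z·y_n;  k2=λ(1+12/13z)y_n ⇒ h·k2=z(1+12/13z)y_n
  y_{n+1}/y_n = 1 − 3/8z + 11/8z(1+12/13z) = 1 + z + 33/26z²
  R(z) = 1 + z + 33/26z².

Solve |R(x)|<1 on ℝ⁻.
x=-0.8: |R|=1.0123
R=1: x+33/26x²=0 ⇒ x=−26/33=-0.7879; min R=1−1/(4·33/26)=0.8030>−1
Confirm numerically:
  x=-0.589: |R|=0.85132 <1
  x=-0.549: |R|=0.83355 <1
  x=-0.498: |R|=0.81677 <1
  x=-1.308: |R|=1.86348 >1
  x=-1.084: |R|=1.40742 >1
  x=-0.990: |R|=1.25397 >1
So |R|<1 on (-0.7879, 0).

(-0.7879,0); λ=-8 ⇒ h* = (26/33)/8 = 0.0985.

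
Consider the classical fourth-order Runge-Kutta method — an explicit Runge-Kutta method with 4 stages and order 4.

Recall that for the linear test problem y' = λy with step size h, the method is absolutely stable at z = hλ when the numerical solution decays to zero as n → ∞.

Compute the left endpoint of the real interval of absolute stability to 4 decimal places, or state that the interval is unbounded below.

With y'=λy (z=hλ):
  order 4, 4-stage ⇒ R(z)=1+z+z^2/2+z^3/6+z^4/24
  (e.g. R(-0.52)=0.59481, |R|=0.59481)

Need |R(x)|<1, x<0.
x=-0.52: |R|=0.5948
|R(-2.6)|=0.7547 |R(-1.2)|=0.3184 |R(-1.14)|=0.3332
Bisect:
  x_lo=-3.4111 |R|=2.4326  x_hi=-0.0529 |R|=0.9485
  mid=-1.73199 |R|=0.27692 →hi
  mid=-2.57152 |R|=0.72271 →hi
  mid=-2.99128 |R|=1.35766 →lo
  mid=-2.78140 |R|=0.99415 →hi
  mid=-2.88634 |R|=1.16335 →lo
  mid=-2.83387 |R|=1.07575 →lo
  mid=-2.80764 |R|=1.03421 →lo
  ...
  [-2.78530,-2.78509] ⇒ x*=-2.7853
Interval (-2.7853, 0).

z* = -2.7853.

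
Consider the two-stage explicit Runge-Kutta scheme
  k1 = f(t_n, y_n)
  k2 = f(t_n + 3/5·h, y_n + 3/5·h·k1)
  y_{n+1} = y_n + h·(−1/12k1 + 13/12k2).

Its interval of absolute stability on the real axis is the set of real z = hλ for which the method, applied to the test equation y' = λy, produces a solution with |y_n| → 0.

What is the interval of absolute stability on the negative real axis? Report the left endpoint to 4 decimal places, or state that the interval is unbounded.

z∈(-1.5385,0).

Set f=λy, z=hλ:
  k1=λy_n ⇒ h·k1=z·y_n;  k2=λ(1+3/5z)y_n ⇒ h·k2=z(1+3/5z)y_n
  y_{n+1}/y_n = 1 − 1/12z + 13/12z(1+3/5z) = 1 + z + 13/20z²
  R(z) = 1 + z + 13/20z².

Solve |R(x)|<1 on ℝ⁻.
x=-1.22: |R|=0.7475
R=1: x+13/20x²=0 ⇒ x=−20/13=-1.5385; min R=1−1/(4·13/20)=0.6154>−1
Confirm numerically:
  x=-1.473: |R|=0.93732 <1
  x=-0.849: |R|=0.61952 <1
  x=-0.844: |R|=0.61902 <1
  x=-2.020: |R|=1.63226 >1
  x=-1.869: |R|=1.40155 >1
  x=-1.830: |R|=1.34679 >1
So |R|<1 on (-1.5385, 0).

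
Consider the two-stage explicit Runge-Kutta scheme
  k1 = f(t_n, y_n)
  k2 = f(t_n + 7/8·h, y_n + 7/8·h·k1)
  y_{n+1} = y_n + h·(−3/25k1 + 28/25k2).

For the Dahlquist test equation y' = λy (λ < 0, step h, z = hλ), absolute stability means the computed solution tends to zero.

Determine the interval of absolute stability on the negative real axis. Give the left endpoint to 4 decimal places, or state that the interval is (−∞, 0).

z∈(-1.0204,0).

With y'=λy (z=hλ):
  k1=λy_n ⇒ h·k1=z·y_n;  k2=λ(1+7/8z)y_n ⇒ h·k2=z(1+7/8z)y_n
  y_{n+1}/y_n = 1 − 3/25z + 28/25z(1+7/8z) = 1 + z + 49/50z²
  so R(z) = 1 + z + 49/50z².

Solve |R(x)|<1 on ℝ⁻.
x=-0.54: |R|=0.7458
R=1: x+49/50x²=0 ⇒ x=−50/49=-1.0204; min R=1−1/(4·49/50)=0.7449>−1
Confirm numerically:
  x=-0.749: |R|=0.80078 <1
  x=-0.537: |R|=0.74560 <1
  x=-0.528: |R|=0.74521 <1
  x=-1.521: |R|=1.74617 >1
  x=-1.466: |R|=1.64017 >1
  x=-1.302: |R|=1.35930 >1
So |R|<1 on (-1.0204, 0).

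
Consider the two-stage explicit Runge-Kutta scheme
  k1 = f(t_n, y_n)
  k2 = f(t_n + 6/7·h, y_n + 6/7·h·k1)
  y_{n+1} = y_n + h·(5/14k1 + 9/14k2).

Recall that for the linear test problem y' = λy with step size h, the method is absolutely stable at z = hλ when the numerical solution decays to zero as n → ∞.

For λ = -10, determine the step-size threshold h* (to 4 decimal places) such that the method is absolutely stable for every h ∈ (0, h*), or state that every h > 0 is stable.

Test eqn y'=λy, z=hλ:
  k1=λy_n ⇒ h·k1=z·y_n;  k2=λ(1+6/7z)y_n ⇒ h·k2=z(1+6/7z)y_n
  y_{n+1}/y_n = 1 + 5/14z + 9/14z(1+6/7z) = 1 + z + 27/49z²
  R(z) = 1 + z + 27/49z².

Boundary: |R(x)|=1, x<0.
x=-0.39: |R|=0.6938
R=1: x+27/49x²=0 ⇒ x=−49/27=-1.8148; min R=1−1/(4·27/49)=0.5463>−1
Confirm numerically:
  x=-1.486: |R|=0.73076 <1
  x=-1.414: |R|=0.68771 <1
  x=-1.103: |R|=0.56738 <1
  x=-2.115: |R|=1.34984 >1
  x=-1.927: |R|=1.11912 >1
Interval (-1.8148, 0).

(-1.8148,0); λ=-10 ⇒ h* = (49/27)/10 = 0.1815.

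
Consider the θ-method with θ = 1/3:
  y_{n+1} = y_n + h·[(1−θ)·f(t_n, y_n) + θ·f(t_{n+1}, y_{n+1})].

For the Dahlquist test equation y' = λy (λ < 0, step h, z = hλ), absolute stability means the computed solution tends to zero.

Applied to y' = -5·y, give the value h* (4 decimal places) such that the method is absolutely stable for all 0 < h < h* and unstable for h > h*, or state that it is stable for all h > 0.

On y'=λy, z=hλ:
  y_{n+1} = y_n + z·[2/3·y_n + 1/3·y_{n+1}] ⇒ (1 − 1/3z)y_{n+1} = (1 + 2/3z)y_n
  ⇒ R(z) = (1 + 2/3z)/(1 − 1/3z).

Boundary: |R(x)|=1, x<0.
x=-1.07: |R|=0.2113
R=−1: 1+2/3x = −1+1/3x ⇒ -1/3x=2 ⇒ x=2/(-1/3)=-6.0000
Confirm numerically:
  x=-4.768: |R|=0.84140 <1
  x=-4.325: |R|=0.77133 <1
  x=-4.125: |R|=0.73684 <1
  x=-3.677: |R|=0.65209 <1
  x=-6.522: |R|=1.05482 >1
  x=-6.437: |R|=1.04631 >1
  x=-6.075: |R|=1.00826 >1
So |R|<1 on (-6.0000, 0).

(-6.0000,0); λ=-5 ⇒ h* = (6)/5 = 1.2000.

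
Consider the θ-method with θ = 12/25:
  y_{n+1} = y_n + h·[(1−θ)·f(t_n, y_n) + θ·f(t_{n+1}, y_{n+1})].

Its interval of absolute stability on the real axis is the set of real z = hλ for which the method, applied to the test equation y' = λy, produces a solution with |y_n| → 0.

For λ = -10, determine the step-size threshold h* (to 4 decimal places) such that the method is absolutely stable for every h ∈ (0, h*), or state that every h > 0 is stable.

Set f=λy, z=hλ:
  y_{n+1} = y_n + z·[13/25·y_n + 12/25·y_{n+1}] ⇒ (1 − 12/25z)y_{n+1} = (1 + 13/25z)y_n
  ⇒ R(z) = (1 + 13/25z)/(1 − 12/25z).

Solve |R(x)|<1 on ℝ⁻.
x=-1.27: |R|=0.2110
R=−1: 1+13/25x = −1+12/25x ⇒ -1/25x=2 ⇒ x=2/(-1/25)=-50.0000
Confirm numerically:
  x=-49.692: |R|=0.99950 <1
  x=-39.909: |R|=0.97997 <1
  x=-30.294: |R|=0.94928 <1
  x=-50.494: |R|=1.00078 >1
  x=-50.414: |R|=1.00066 >1
Interval (-50.0000, 0).

(-50.0000,0); λ=-10 ⇒ h* = (50)/10 = 5.0000.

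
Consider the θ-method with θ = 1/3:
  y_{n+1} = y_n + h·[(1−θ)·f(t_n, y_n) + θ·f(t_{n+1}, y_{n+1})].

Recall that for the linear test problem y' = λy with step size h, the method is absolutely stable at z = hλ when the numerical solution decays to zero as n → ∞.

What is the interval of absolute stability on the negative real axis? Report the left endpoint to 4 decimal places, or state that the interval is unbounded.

On y'=λy, z=hλ:
  y_{n+1} = y_n + z·[2/3·y_n + 1/3·y_{n+1}] ⇒ (1 − 1/3z)y_{n+1} = (1 + 2/3z)y_n
  so R(z) = (1 + 2/3z)/(1 − 1/3z).

Boundary: |R(x)|=1, x<0.
x=-0.74: |R|=0.4064
R=−1: 1+2/3x = −1+1/3x ⇒ -1/3x=2 ⇒ x=2/(-1/3)=-6.0000
Confirm numerically:
  x=-5.365: |R|=0.92409 <1
  x=-3.703: |R|=0.65732 <1
  x=-2.545: |R|=0.37692 <1
  x=-6.200: |R|=1.02174 >1
  x=-6.168: |R|=1.01832 >1
So |R|<1 on (-6.0000, 0).

z∈(-6.0000,0).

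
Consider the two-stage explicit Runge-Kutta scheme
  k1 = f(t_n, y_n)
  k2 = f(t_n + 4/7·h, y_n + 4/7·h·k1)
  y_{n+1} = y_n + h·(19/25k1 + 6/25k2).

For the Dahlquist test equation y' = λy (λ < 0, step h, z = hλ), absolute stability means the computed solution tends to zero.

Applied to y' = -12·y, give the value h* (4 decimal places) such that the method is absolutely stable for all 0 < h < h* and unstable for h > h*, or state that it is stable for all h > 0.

(-7.2917,0); λ=-12 ⇒ h* = (175/24)/12 = 0.6076.

Test eqn y'=λy, z=hλ:
  k1=λy_n ⇒ h·k1=z·y_n;  k2=λ(1+4/7z)y_n ⇒ h·k2=z(1+4/7z)y_n
  y_{n+1}/y_n = 1 + 19/25z + 6/25z(1+4/7z) = 1 + z + 24/175z²
  so R(z) = 1 + z + 24/175z².

Need |R(x)|<1, x<0.
x=-1.07: |R|=0.0870
R=1: x+24/175x²=0 ⇒ x=−175/24=-7.2917; min R=1−1/(4·24/175)=-0.8229>−1
Confirm numerically:
  x=-6.679: |R|=0.43881 <1
  x=-5.689: |R|=0.25041 <1
  x=-4.415: |R|=0.74178 <1
  x=-7.737: |R|=1.47253 >1
  x=-7.571: |R|=1.29003 >1
  x=-7.459: |R|=1.17117 >1
Stable set (-7.2917, 0).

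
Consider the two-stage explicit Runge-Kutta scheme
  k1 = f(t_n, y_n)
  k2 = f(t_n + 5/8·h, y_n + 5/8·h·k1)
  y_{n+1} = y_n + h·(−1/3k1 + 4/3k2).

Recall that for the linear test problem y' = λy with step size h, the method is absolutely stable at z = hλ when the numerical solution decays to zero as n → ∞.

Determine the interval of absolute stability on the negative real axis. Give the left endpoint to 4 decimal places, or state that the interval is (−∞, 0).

With y'=λy (z=hλ):
  k1=λy_n ⇒ h·k1=z·y_n;  k2=λ(1+5/8z)y_n ⇒ h·k2=z(1+5/8z)y_n
  y_{n+1}/y_n = 1 − 1/3z + 4/3z(1+5/8z) = 1 + z + 5/6z²
  R(z) = 1 + z + 5/6z².

Find x<0 with |R(x)|<1.
x=-0.44: |R|=0.7213
R=1: x+5/6x²=0 ⇒ x=−6/5=-1.2000; min R=1−1/(4·5/6)=0.7000>−1
Confirm numerically:
  x=-1.027: |R|=0.85194 <1
  x=-0.959: |R|=0.80740 <1
  x=-0.907: |R|=0.77854 <1
  x=-0.828: |R|=0.74332 <1
  x=-1.788: |R|=1.87612 >1
  x=-1.553: |R|=1.45684 >1
So |R|<1 on (-1.2000, 0).

z∈(-1.2000,0).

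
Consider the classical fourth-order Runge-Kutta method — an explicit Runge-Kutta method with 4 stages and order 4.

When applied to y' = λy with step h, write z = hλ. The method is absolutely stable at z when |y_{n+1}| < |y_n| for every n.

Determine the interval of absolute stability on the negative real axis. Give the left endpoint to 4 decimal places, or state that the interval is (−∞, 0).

Set f=λy, z=hλ:
  order 4, 4-stage ⇒ R(z)=1+z+z^2/2+z^3/6+z^4/24
  (e.g. R(-0.91)=0.40703, |R|=0.40703)

Solve |R(x)|<1 on ℝ⁻.
x=-0.91: |R|=0.4070
|R(-2.79)|=1.0071 |R(-1.55)|=0.2711 |R(-1.48)|=0.2748
Bisect:
  x_lo=-3.1217 |R|=1.6375  x_hi=-0.3058 |R|=0.7366
  mid=-1.71373 |R|=0.27526 →hi
  mid=-2.41770 |R|=0.57322 →hi
  mid=-2.76969 |R|=0.97673 →hi
  mid=-2.94568 |R|=1.27000 →lo
  mid=-2.85769 |R|=1.11474 →lo
  mid=-2.81369 |R|=1.04366 →lo
  mid=-2.79169 |R|=1.00968 →lo
  mid=-2.78069 |R|=0.99308 →hi
  ...
  [-2.78533,-2.78516] ⇒ x*=-2.7853
Interval (-2.7853, 0).

z∈(-2.7853,0).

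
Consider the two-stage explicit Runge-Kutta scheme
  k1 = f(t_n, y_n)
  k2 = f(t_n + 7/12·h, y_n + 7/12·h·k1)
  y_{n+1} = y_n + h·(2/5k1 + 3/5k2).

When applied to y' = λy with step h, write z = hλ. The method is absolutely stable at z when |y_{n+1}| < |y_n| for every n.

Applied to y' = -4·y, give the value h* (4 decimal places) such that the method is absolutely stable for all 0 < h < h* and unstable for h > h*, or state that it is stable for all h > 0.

(-2.8571,0); λ=-4 ⇒ h* = (20/7)/4 = 0.7143.

On y'=λy, z=hλ:
  k1=λy_n ⇒ h·k1=z·y_n;  k2=λ(1+7/12z)y_n ⇒ h·k2=z(1+7/12z)y_n
  y_{n+1}/y_n = 1 + 2/5z + 3/5z(1+7/12z) = 1 + z + 7/20z²
  ⇒ R(z) = 1 + z + 7/20z².

Need |R(x)|<1, x<0.
x=-0.66: |R|=0.4925
R=1: x+7/20x²=0 ⇒ x=−20/7=-2.8571; min R=1−1/(4·7/20)=0.2857>−1
Confirm numerically:
  x=-2.687: |R|=0.83999 <1
  x=-2.351: |R|=0.58352 <1
  x=-1.397: |R|=0.28606 <1
  x=-3.434: |R|=1.69332 >1
  x=-3.408: |R|=1.65706 >1
  x=-3.352: |R|=1.58057 >1
Interval (-2.8571, 0).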